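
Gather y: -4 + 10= 6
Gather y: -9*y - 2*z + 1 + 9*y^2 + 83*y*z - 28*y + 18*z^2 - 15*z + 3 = 9*y^2 + y*(83*z - 37) + 18*z^2 - 17*z + 4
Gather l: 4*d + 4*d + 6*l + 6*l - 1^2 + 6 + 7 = 8*d + 12*l + 12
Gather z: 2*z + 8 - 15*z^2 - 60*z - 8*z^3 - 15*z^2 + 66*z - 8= -8*z^3 - 30*z^2 + 8*z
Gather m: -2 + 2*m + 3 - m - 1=m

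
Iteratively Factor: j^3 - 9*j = (j)*(j^2 - 9) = j*(j - 3)*(j + 3)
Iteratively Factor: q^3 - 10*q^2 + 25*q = (q - 5)*(q^2 - 5*q) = (q - 5)^2*(q)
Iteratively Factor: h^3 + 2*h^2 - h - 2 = (h - 1)*(h^2 + 3*h + 2) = (h - 1)*(h + 2)*(h + 1)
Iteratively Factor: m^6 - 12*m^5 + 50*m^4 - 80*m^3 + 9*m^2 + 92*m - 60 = (m - 1)*(m^5 - 11*m^4 + 39*m^3 - 41*m^2 - 32*m + 60) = (m - 1)*(m + 1)*(m^4 - 12*m^3 + 51*m^2 - 92*m + 60) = (m - 2)*(m - 1)*(m + 1)*(m^3 - 10*m^2 + 31*m - 30) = (m - 5)*(m - 2)*(m - 1)*(m + 1)*(m^2 - 5*m + 6) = (m - 5)*(m - 2)^2*(m - 1)*(m + 1)*(m - 3)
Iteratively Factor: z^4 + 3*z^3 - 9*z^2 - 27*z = (z + 3)*(z^3 - 9*z) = (z - 3)*(z + 3)*(z^2 + 3*z) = (z - 3)*(z + 3)^2*(z)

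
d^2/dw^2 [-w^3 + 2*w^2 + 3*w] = 4 - 6*w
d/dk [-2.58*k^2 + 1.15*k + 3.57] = 1.15 - 5.16*k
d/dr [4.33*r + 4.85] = 4.33000000000000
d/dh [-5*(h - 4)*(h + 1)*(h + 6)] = -15*h^2 - 30*h + 110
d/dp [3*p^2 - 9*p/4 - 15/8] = 6*p - 9/4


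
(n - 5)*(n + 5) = n^2 - 25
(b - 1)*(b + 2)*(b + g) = b^3 + b^2*g + b^2 + b*g - 2*b - 2*g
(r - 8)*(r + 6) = r^2 - 2*r - 48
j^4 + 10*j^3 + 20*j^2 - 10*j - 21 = (j - 1)*(j + 1)*(j + 3)*(j + 7)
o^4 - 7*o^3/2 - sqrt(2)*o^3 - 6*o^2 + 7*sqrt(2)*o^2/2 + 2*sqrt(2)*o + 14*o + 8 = (o - 4)*(o + 1/2)*(o - 2*sqrt(2))*(o + sqrt(2))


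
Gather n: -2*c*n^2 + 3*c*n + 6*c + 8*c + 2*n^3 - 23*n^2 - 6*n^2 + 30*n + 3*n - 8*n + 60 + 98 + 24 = 14*c + 2*n^3 + n^2*(-2*c - 29) + n*(3*c + 25) + 182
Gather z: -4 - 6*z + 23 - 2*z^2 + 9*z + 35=-2*z^2 + 3*z + 54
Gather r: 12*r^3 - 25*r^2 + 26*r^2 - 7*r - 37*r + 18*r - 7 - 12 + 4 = 12*r^3 + r^2 - 26*r - 15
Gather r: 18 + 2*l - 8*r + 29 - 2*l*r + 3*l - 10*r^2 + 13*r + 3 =5*l - 10*r^2 + r*(5 - 2*l) + 50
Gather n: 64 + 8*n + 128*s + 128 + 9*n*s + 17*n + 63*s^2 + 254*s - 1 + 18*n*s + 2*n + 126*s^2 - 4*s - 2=n*(27*s + 27) + 189*s^2 + 378*s + 189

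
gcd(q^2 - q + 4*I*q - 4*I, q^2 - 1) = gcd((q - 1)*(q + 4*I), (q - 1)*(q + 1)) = q - 1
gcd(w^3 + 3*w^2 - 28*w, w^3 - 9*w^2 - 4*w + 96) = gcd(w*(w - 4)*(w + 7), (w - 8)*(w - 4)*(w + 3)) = w - 4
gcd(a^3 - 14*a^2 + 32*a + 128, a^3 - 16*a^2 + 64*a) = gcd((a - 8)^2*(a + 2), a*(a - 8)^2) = a^2 - 16*a + 64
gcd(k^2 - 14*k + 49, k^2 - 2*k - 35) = k - 7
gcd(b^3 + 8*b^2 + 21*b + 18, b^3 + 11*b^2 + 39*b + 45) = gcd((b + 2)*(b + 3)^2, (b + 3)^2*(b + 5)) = b^2 + 6*b + 9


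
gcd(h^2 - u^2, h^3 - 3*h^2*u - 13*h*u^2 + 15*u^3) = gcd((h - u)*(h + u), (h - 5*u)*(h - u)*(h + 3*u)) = -h + u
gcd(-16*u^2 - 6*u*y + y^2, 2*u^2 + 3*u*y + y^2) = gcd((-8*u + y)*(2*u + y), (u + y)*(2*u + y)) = 2*u + y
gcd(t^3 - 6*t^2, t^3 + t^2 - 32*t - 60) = t - 6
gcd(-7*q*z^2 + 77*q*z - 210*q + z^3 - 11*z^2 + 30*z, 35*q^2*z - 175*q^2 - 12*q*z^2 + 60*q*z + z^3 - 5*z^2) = -7*q*z + 35*q + z^2 - 5*z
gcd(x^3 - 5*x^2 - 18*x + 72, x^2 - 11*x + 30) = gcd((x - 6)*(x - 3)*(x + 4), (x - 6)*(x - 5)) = x - 6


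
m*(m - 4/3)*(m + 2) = m^3 + 2*m^2/3 - 8*m/3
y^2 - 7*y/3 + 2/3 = (y - 2)*(y - 1/3)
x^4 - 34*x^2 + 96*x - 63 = (x - 3)^2*(x - 1)*(x + 7)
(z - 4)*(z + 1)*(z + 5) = z^3 + 2*z^2 - 19*z - 20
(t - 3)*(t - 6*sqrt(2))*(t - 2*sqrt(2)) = t^3 - 8*sqrt(2)*t^2 - 3*t^2 + 24*t + 24*sqrt(2)*t - 72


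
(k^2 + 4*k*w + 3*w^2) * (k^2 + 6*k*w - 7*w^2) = k^4 + 10*k^3*w + 20*k^2*w^2 - 10*k*w^3 - 21*w^4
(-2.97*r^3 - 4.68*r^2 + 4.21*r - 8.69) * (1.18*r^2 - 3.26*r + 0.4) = -3.5046*r^5 + 4.1598*r^4 + 19.0366*r^3 - 25.8508*r^2 + 30.0134*r - 3.476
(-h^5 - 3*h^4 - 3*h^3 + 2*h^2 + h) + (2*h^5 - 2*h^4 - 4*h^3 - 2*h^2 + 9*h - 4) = h^5 - 5*h^4 - 7*h^3 + 10*h - 4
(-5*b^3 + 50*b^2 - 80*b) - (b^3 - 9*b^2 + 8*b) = -6*b^3 + 59*b^2 - 88*b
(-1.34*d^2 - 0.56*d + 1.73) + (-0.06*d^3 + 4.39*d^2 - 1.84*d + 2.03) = -0.06*d^3 + 3.05*d^2 - 2.4*d + 3.76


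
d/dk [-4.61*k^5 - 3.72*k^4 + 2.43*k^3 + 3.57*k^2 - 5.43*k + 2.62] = -23.05*k^4 - 14.88*k^3 + 7.29*k^2 + 7.14*k - 5.43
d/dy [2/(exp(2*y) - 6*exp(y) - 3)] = 4*(3 - exp(y))*exp(y)/(-exp(2*y) + 6*exp(y) + 3)^2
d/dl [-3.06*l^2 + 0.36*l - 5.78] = 0.36 - 6.12*l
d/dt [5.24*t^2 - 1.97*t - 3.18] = 10.48*t - 1.97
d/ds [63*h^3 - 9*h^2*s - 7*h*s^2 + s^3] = -9*h^2 - 14*h*s + 3*s^2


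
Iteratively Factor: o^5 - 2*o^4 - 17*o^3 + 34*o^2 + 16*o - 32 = (o - 1)*(o^4 - o^3 - 18*o^2 + 16*o + 32) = (o - 1)*(o + 4)*(o^3 - 5*o^2 + 2*o + 8) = (o - 4)*(o - 1)*(o + 4)*(o^2 - o - 2) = (o - 4)*(o - 1)*(o + 1)*(o + 4)*(o - 2)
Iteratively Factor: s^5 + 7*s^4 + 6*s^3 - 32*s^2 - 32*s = (s + 1)*(s^4 + 6*s^3 - 32*s) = (s - 2)*(s + 1)*(s^3 + 8*s^2 + 16*s) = (s - 2)*(s + 1)*(s + 4)*(s^2 + 4*s) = s*(s - 2)*(s + 1)*(s + 4)*(s + 4)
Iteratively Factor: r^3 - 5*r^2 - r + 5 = (r - 5)*(r^2 - 1) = (r - 5)*(r + 1)*(r - 1)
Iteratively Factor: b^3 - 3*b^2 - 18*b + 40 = (b + 4)*(b^2 - 7*b + 10) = (b - 2)*(b + 4)*(b - 5)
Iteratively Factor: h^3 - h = (h - 1)*(h^2 + h) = h*(h - 1)*(h + 1)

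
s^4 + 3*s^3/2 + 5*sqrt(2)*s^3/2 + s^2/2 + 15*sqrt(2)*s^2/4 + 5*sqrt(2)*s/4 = s*(s + 1/2)*(s + 1)*(s + 5*sqrt(2)/2)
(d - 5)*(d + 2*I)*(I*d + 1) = I*d^3 - d^2 - 5*I*d^2 + 5*d + 2*I*d - 10*I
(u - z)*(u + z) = u^2 - z^2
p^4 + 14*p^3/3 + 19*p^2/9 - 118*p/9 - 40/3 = (p - 5/3)*(p + 4/3)*(p + 2)*(p + 3)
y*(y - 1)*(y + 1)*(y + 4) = y^4 + 4*y^3 - y^2 - 4*y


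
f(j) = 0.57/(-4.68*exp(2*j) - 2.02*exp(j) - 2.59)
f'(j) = 0.57*(9.36*exp(2*j) + 2.02*exp(j))/(-4.68*exp(2*j) - 2.02*exp(j) - 2.59)^2 = (5.3352*exp(j) + 1.1514)*exp(j)/(4.68*exp(2*j) + 2.02*exp(j) + 2.59)^2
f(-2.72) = -0.21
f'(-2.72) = 0.01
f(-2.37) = -0.20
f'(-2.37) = 0.02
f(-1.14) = -0.15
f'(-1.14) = 0.07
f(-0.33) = -0.09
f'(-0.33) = 0.09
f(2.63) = -0.00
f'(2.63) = 0.00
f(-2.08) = -0.20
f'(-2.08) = 0.03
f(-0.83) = -0.13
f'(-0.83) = 0.08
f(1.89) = -0.00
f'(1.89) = 0.00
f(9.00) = 0.00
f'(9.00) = 0.00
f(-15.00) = -0.22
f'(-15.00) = 0.00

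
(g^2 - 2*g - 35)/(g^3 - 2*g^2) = (g^2 - 2*g - 35)/(g^2*(g - 2))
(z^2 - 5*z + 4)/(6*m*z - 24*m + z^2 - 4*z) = (z - 1)/(6*m + z)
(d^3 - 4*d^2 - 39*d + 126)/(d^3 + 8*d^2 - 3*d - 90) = (d - 7)/(d + 5)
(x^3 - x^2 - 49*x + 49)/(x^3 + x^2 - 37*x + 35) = (x - 7)/(x - 5)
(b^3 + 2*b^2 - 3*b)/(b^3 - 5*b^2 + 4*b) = (b + 3)/(b - 4)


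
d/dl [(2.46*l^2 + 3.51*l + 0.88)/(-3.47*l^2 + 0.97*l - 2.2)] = (14.5659*l^2 - 4.7168*l - 8.5756)/(12.0409*l^4 - 6.7318*l^3 + 16.2089*l^2 - 4.268*l + 4.84)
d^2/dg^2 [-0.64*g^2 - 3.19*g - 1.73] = -1.28000000000000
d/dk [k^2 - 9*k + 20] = 2*k - 9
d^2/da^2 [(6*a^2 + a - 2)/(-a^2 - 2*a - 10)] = 2*(11*a^3 + 186*a^2 + 42*a - 592)/(a^6 + 6*a^5 + 42*a^4 + 128*a^3 + 420*a^2 + 600*a + 1000)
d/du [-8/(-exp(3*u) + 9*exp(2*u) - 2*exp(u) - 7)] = (-24*exp(2*u) + 144*exp(u) - 16)*exp(u)/(exp(3*u) - 9*exp(2*u) + 2*exp(u) + 7)^2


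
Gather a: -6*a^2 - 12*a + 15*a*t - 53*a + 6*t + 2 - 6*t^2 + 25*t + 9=-6*a^2 + a*(15*t - 65) - 6*t^2 + 31*t + 11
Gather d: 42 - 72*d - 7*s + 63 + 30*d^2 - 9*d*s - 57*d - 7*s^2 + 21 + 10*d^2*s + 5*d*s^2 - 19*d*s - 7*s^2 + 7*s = d^2*(10*s + 30) + d*(5*s^2 - 28*s - 129) - 14*s^2 + 126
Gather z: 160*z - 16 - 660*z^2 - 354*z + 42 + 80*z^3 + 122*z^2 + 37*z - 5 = 80*z^3 - 538*z^2 - 157*z + 21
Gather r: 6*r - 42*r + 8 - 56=-36*r - 48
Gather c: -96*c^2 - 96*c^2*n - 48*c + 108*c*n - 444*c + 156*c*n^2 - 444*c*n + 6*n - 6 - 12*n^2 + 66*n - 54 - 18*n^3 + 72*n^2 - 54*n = c^2*(-96*n - 96) + c*(156*n^2 - 336*n - 492) - 18*n^3 + 60*n^2 + 18*n - 60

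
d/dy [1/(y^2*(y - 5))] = (10 - 3*y)/(y^3*(y^2 - 10*y + 25))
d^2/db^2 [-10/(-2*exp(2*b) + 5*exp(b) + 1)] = 10*((5 - 8*exp(b))*(-2*exp(2*b) + 5*exp(b) + 1) - 2*(4*exp(b) - 5)^2*exp(b))*exp(b)/(-2*exp(2*b) + 5*exp(b) + 1)^3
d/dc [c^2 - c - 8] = 2*c - 1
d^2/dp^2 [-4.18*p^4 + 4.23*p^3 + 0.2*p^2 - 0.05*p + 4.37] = -50.16*p^2 + 25.38*p + 0.4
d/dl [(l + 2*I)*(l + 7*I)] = 2*l + 9*I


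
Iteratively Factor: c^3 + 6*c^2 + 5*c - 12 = (c + 4)*(c^2 + 2*c - 3) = (c - 1)*(c + 4)*(c + 3)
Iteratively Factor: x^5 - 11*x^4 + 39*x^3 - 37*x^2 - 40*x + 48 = (x - 1)*(x^4 - 10*x^3 + 29*x^2 - 8*x - 48) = (x - 4)*(x - 1)*(x^3 - 6*x^2 + 5*x + 12) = (x - 4)*(x - 3)*(x - 1)*(x^2 - 3*x - 4) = (x - 4)^2*(x - 3)*(x - 1)*(x + 1)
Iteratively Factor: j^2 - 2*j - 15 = (j - 5)*(j + 3)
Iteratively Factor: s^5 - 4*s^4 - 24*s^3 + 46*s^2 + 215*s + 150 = (s + 2)*(s^4 - 6*s^3 - 12*s^2 + 70*s + 75) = (s + 1)*(s + 2)*(s^3 - 7*s^2 - 5*s + 75) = (s + 1)*(s + 2)*(s + 3)*(s^2 - 10*s + 25) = (s - 5)*(s + 1)*(s + 2)*(s + 3)*(s - 5)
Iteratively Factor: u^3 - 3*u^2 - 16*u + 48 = (u + 4)*(u^2 - 7*u + 12) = (u - 4)*(u + 4)*(u - 3)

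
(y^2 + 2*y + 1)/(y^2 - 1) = (y + 1)/(y - 1)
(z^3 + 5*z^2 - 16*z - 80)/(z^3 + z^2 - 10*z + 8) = (z^2 + z - 20)/(z^2 - 3*z + 2)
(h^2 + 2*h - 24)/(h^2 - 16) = (h + 6)/(h + 4)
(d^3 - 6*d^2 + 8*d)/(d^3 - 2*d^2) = (d - 4)/d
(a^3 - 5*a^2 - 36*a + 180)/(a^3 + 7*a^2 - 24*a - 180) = (a - 6)/(a + 6)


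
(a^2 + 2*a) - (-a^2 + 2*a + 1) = 2*a^2 - 1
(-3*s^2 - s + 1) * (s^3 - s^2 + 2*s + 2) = -3*s^5 + 2*s^4 - 4*s^3 - 9*s^2 + 2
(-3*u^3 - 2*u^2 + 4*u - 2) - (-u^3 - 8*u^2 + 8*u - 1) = -2*u^3 + 6*u^2 - 4*u - 1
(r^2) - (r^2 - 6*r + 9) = 6*r - 9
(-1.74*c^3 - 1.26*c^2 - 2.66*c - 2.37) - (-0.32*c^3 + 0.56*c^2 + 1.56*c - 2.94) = -1.42*c^3 - 1.82*c^2 - 4.22*c + 0.57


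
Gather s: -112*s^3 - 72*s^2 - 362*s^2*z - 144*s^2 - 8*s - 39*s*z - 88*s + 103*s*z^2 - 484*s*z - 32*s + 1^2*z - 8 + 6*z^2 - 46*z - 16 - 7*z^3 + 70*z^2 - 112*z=-112*s^3 + s^2*(-362*z - 216) + s*(103*z^2 - 523*z - 128) - 7*z^3 + 76*z^2 - 157*z - 24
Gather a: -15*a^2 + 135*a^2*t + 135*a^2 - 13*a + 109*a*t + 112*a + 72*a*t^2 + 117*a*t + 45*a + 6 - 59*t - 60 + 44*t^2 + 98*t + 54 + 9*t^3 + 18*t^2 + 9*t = a^2*(135*t + 120) + a*(72*t^2 + 226*t + 144) + 9*t^3 + 62*t^2 + 48*t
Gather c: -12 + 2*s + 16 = 2*s + 4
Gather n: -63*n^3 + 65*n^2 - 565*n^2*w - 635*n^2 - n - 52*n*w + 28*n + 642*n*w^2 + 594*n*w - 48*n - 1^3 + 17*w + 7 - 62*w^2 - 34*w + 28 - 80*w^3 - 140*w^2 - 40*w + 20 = -63*n^3 + n^2*(-565*w - 570) + n*(642*w^2 + 542*w - 21) - 80*w^3 - 202*w^2 - 57*w + 54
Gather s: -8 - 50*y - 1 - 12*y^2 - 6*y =-12*y^2 - 56*y - 9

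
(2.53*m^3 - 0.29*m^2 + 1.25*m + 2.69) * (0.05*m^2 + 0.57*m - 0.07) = 0.1265*m^5 + 1.4276*m^4 - 0.2799*m^3 + 0.8673*m^2 + 1.4458*m - 0.1883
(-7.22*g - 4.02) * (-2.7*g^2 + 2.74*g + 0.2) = 19.494*g^3 - 8.9288*g^2 - 12.4588*g - 0.804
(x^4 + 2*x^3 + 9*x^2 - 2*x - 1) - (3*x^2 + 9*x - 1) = x^4 + 2*x^3 + 6*x^2 - 11*x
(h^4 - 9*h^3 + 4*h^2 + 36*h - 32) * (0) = 0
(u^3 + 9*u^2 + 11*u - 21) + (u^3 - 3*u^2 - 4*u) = 2*u^3 + 6*u^2 + 7*u - 21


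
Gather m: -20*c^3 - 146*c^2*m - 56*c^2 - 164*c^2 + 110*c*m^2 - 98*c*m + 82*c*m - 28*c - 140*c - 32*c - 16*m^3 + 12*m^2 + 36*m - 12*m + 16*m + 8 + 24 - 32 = -20*c^3 - 220*c^2 - 200*c - 16*m^3 + m^2*(110*c + 12) + m*(-146*c^2 - 16*c + 40)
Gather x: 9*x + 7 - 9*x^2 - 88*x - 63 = -9*x^2 - 79*x - 56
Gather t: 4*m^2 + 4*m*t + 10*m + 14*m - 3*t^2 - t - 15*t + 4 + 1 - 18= 4*m^2 + 24*m - 3*t^2 + t*(4*m - 16) - 13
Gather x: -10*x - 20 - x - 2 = -11*x - 22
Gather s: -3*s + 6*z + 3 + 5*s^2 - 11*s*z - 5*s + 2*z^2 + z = 5*s^2 + s*(-11*z - 8) + 2*z^2 + 7*z + 3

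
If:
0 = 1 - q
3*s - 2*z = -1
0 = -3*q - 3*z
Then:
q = 1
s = -1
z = -1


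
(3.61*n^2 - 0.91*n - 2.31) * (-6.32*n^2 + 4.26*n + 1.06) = -22.8152*n^4 + 21.1298*n^3 + 14.5492*n^2 - 10.8052*n - 2.4486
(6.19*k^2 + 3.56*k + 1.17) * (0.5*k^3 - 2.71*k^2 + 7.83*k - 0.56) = 3.095*k^5 - 14.9949*k^4 + 39.4051*k^3 + 21.2377*k^2 + 7.1675*k - 0.6552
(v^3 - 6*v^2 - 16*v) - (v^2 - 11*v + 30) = v^3 - 7*v^2 - 5*v - 30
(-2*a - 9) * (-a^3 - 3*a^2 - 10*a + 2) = 2*a^4 + 15*a^3 + 47*a^2 + 86*a - 18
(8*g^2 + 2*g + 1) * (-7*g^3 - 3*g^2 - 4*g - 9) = -56*g^5 - 38*g^4 - 45*g^3 - 83*g^2 - 22*g - 9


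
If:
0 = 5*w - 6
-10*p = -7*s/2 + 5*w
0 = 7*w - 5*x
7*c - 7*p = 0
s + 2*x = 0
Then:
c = -222/125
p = -222/125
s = -84/25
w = 6/5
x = 42/25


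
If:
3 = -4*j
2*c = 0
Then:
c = 0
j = -3/4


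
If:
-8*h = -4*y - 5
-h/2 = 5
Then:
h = -10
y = -85/4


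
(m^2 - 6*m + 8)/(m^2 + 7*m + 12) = (m^2 - 6*m + 8)/(m^2 + 7*m + 12)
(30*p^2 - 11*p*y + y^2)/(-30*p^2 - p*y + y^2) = (-5*p + y)/(5*p + y)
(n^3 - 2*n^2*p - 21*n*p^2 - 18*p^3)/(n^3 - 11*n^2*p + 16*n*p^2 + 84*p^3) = (-n^2 - 4*n*p - 3*p^2)/(-n^2 + 5*n*p + 14*p^2)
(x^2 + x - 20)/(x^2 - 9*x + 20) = (x + 5)/(x - 5)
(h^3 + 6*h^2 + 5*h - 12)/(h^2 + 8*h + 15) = (h^2 + 3*h - 4)/(h + 5)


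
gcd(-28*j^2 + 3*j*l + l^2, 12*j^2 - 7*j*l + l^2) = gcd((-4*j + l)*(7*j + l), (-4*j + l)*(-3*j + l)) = 4*j - l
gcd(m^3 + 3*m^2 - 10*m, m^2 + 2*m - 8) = m - 2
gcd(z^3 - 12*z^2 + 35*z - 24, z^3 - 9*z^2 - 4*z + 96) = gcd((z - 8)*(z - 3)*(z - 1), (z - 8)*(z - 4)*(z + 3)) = z - 8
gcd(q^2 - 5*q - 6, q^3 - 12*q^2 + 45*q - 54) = q - 6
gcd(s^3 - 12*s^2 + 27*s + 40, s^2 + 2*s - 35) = s - 5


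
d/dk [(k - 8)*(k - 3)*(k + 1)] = 3*k^2 - 20*k + 13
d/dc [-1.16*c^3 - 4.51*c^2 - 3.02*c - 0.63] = -3.48*c^2 - 9.02*c - 3.02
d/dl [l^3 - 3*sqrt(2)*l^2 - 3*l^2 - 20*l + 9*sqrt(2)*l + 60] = 3*l^2 - 6*sqrt(2)*l - 6*l - 20 + 9*sqrt(2)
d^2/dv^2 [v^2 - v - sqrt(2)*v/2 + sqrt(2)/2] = 2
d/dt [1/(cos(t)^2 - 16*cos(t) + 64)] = 2*sin(t)/(cos(t) - 8)^3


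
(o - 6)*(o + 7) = o^2 + o - 42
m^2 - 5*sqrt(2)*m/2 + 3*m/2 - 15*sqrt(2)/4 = (m + 3/2)*(m - 5*sqrt(2)/2)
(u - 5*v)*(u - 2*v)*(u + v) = u^3 - 6*u^2*v + 3*u*v^2 + 10*v^3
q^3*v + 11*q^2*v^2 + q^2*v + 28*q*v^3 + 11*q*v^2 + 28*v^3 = (q + 4*v)*(q + 7*v)*(q*v + v)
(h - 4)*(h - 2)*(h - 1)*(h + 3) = h^4 - 4*h^3 - 7*h^2 + 34*h - 24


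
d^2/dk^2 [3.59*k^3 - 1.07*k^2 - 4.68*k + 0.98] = 21.54*k - 2.14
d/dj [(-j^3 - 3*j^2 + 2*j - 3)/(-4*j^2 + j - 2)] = (4*j^4 - 2*j^3 + 11*j^2 - 12*j - 1)/(16*j^4 - 8*j^3 + 17*j^2 - 4*j + 4)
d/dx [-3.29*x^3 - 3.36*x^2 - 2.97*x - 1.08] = -9.87*x^2 - 6.72*x - 2.97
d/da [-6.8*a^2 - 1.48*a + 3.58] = -13.6*a - 1.48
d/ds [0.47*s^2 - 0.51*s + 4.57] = 0.94*s - 0.51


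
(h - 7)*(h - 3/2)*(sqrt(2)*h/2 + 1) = sqrt(2)*h^3/2 - 17*sqrt(2)*h^2/4 + h^2 - 17*h/2 + 21*sqrt(2)*h/4 + 21/2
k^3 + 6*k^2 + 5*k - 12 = (k - 1)*(k + 3)*(k + 4)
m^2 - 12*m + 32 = (m - 8)*(m - 4)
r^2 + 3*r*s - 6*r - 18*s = (r - 6)*(r + 3*s)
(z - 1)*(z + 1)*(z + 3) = z^3 + 3*z^2 - z - 3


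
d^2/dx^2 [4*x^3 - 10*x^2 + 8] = 24*x - 20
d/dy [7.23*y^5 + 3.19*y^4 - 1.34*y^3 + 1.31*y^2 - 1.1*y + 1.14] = 36.15*y^4 + 12.76*y^3 - 4.02*y^2 + 2.62*y - 1.1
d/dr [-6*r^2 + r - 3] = 1 - 12*r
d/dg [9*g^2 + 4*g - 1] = 18*g + 4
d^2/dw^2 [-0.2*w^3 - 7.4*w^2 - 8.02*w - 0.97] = -1.2*w - 14.8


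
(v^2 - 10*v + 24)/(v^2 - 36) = (v - 4)/(v + 6)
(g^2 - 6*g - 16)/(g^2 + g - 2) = (g - 8)/(g - 1)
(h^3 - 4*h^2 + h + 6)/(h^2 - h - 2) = h - 3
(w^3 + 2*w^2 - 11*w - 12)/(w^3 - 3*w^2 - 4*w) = (w^2 + w - 12)/(w*(w - 4))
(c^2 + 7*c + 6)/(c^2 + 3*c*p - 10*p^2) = (c^2 + 7*c + 6)/(c^2 + 3*c*p - 10*p^2)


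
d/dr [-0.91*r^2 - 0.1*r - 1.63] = -1.82*r - 0.1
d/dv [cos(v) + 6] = -sin(v)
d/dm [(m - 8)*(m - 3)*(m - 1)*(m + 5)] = 4*m^3 - 21*m^2 - 50*m + 151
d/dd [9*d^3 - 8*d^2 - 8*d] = 27*d^2 - 16*d - 8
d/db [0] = 0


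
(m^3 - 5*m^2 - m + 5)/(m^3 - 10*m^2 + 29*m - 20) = (m + 1)/(m - 4)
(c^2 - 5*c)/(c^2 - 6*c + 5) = c/(c - 1)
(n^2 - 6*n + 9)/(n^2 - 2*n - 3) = (n - 3)/(n + 1)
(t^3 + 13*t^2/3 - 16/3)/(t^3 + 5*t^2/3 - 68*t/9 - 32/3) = 3*(t^2 + 3*t - 4)/(3*t^2 + t - 24)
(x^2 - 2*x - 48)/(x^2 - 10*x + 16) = (x + 6)/(x - 2)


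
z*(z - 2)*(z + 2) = z^3 - 4*z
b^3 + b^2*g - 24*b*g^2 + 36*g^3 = (b - 3*g)*(b - 2*g)*(b + 6*g)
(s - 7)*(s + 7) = s^2 - 49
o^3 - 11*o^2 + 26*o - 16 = (o - 8)*(o - 2)*(o - 1)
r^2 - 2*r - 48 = (r - 8)*(r + 6)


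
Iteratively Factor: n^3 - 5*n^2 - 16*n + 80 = (n - 4)*(n^2 - n - 20) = (n - 5)*(n - 4)*(n + 4)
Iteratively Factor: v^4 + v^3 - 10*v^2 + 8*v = (v - 2)*(v^3 + 3*v^2 - 4*v) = v*(v - 2)*(v^2 + 3*v - 4) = v*(v - 2)*(v + 4)*(v - 1)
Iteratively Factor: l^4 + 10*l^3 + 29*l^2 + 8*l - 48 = (l + 3)*(l^3 + 7*l^2 + 8*l - 16) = (l + 3)*(l + 4)*(l^2 + 3*l - 4) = (l + 3)*(l + 4)^2*(l - 1)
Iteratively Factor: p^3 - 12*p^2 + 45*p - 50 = (p - 2)*(p^2 - 10*p + 25) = (p - 5)*(p - 2)*(p - 5)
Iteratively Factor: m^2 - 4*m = (m - 4)*(m)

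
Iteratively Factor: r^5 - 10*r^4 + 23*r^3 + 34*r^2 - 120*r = (r - 3)*(r^4 - 7*r^3 + 2*r^2 + 40*r) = r*(r - 3)*(r^3 - 7*r^2 + 2*r + 40) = r*(r - 4)*(r - 3)*(r^2 - 3*r - 10) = r*(r - 5)*(r - 4)*(r - 3)*(r + 2)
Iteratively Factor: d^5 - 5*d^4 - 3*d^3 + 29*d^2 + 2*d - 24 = (d - 3)*(d^4 - 2*d^3 - 9*d^2 + 2*d + 8) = (d - 3)*(d + 2)*(d^3 - 4*d^2 - d + 4) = (d - 3)*(d - 1)*(d + 2)*(d^2 - 3*d - 4) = (d - 3)*(d - 1)*(d + 1)*(d + 2)*(d - 4)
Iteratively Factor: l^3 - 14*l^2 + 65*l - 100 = (l - 5)*(l^2 - 9*l + 20) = (l - 5)*(l - 4)*(l - 5)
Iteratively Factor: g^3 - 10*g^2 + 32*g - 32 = (g - 4)*(g^2 - 6*g + 8) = (g - 4)^2*(g - 2)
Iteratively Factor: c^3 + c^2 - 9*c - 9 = (c - 3)*(c^2 + 4*c + 3) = (c - 3)*(c + 1)*(c + 3)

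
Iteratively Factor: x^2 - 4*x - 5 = (x + 1)*(x - 5)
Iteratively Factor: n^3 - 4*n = (n - 2)*(n^2 + 2*n) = n*(n - 2)*(n + 2)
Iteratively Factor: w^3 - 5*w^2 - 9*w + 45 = (w - 3)*(w^2 - 2*w - 15) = (w - 5)*(w - 3)*(w + 3)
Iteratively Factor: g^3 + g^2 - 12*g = (g - 3)*(g^2 + 4*g) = g*(g - 3)*(g + 4)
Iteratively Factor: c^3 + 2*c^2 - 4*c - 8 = (c - 2)*(c^2 + 4*c + 4) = (c - 2)*(c + 2)*(c + 2)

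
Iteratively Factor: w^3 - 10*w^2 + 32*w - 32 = (w - 4)*(w^2 - 6*w + 8) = (w - 4)^2*(w - 2)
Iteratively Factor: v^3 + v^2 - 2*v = (v)*(v^2 + v - 2) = v*(v - 1)*(v + 2)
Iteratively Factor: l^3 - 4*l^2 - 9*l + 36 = (l - 3)*(l^2 - l - 12) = (l - 4)*(l - 3)*(l + 3)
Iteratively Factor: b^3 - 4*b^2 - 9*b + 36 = (b - 4)*(b^2 - 9) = (b - 4)*(b + 3)*(b - 3)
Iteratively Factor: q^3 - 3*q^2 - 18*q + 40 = (q - 5)*(q^2 + 2*q - 8) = (q - 5)*(q - 2)*(q + 4)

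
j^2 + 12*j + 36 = (j + 6)^2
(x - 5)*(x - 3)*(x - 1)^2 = x^4 - 10*x^3 + 32*x^2 - 38*x + 15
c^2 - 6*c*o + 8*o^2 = (c - 4*o)*(c - 2*o)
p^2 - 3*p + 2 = (p - 2)*(p - 1)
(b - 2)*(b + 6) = b^2 + 4*b - 12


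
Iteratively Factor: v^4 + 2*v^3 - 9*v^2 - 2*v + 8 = (v - 2)*(v^3 + 4*v^2 - v - 4) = (v - 2)*(v + 1)*(v^2 + 3*v - 4) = (v - 2)*(v + 1)*(v + 4)*(v - 1)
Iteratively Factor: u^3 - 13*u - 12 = (u - 4)*(u^2 + 4*u + 3) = (u - 4)*(u + 3)*(u + 1)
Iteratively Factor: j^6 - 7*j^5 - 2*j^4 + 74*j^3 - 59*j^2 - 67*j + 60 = (j - 4)*(j^5 - 3*j^4 - 14*j^3 + 18*j^2 + 13*j - 15) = (j - 4)*(j - 1)*(j^4 - 2*j^3 - 16*j^2 + 2*j + 15) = (j - 4)*(j - 1)*(j + 1)*(j^3 - 3*j^2 - 13*j + 15) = (j - 5)*(j - 4)*(j - 1)*(j + 1)*(j^2 + 2*j - 3) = (j - 5)*(j - 4)*(j - 1)^2*(j + 1)*(j + 3)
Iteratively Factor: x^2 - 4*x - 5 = (x + 1)*(x - 5)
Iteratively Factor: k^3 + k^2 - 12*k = (k)*(k^2 + k - 12) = k*(k - 3)*(k + 4)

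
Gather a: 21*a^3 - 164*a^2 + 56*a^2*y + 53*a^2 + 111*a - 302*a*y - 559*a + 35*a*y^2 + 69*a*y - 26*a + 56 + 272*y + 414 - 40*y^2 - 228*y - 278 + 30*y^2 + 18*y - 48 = 21*a^3 + a^2*(56*y - 111) + a*(35*y^2 - 233*y - 474) - 10*y^2 + 62*y + 144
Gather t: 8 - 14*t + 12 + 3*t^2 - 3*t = 3*t^2 - 17*t + 20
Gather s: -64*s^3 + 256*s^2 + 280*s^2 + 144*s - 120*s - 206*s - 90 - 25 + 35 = -64*s^3 + 536*s^2 - 182*s - 80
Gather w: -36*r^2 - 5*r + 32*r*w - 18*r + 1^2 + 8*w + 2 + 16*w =-36*r^2 - 23*r + w*(32*r + 24) + 3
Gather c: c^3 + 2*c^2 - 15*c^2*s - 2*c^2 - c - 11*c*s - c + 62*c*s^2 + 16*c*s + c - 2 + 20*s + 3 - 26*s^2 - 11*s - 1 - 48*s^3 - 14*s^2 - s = c^3 - 15*c^2*s + c*(62*s^2 + 5*s - 1) - 48*s^3 - 40*s^2 + 8*s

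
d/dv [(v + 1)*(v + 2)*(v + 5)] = 3*v^2 + 16*v + 17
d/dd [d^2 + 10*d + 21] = 2*d + 10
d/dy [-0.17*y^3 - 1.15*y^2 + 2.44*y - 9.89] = -0.51*y^2 - 2.3*y + 2.44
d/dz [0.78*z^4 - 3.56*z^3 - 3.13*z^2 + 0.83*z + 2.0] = 3.12*z^3 - 10.68*z^2 - 6.26*z + 0.83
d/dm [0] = 0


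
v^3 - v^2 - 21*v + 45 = (v - 3)^2*(v + 5)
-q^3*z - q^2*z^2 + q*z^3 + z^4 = z*(-q + z)*(q + z)^2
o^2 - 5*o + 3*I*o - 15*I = (o - 5)*(o + 3*I)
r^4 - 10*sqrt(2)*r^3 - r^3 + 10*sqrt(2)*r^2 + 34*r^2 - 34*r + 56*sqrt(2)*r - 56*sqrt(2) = (r - 1)*(r - 7*sqrt(2))*(r - 4*sqrt(2))*(r + sqrt(2))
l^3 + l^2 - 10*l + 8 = (l - 2)*(l - 1)*(l + 4)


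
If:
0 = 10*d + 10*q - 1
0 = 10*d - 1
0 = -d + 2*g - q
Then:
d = 1/10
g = 1/20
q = 0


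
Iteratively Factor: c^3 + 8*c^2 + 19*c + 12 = (c + 4)*(c^2 + 4*c + 3) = (c + 1)*(c + 4)*(c + 3)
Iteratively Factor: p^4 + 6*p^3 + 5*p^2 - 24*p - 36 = (p - 2)*(p^3 + 8*p^2 + 21*p + 18) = (p - 2)*(p + 3)*(p^2 + 5*p + 6) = (p - 2)*(p + 3)^2*(p + 2)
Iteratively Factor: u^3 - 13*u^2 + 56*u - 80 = (u - 4)*(u^2 - 9*u + 20) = (u - 5)*(u - 4)*(u - 4)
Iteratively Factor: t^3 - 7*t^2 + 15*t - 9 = (t - 3)*(t^2 - 4*t + 3) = (t - 3)*(t - 1)*(t - 3)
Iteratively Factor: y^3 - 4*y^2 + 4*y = (y - 2)*(y^2 - 2*y) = (y - 2)^2*(y)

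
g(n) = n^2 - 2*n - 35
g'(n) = 2*n - 2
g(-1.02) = -31.92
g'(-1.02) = -4.04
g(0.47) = -35.72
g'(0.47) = -1.06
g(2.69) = -33.14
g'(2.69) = 3.38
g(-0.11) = -34.77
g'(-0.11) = -2.22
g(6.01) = -10.90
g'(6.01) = 10.02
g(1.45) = -35.80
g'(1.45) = 0.90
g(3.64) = -29.03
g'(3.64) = 5.28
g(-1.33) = -30.57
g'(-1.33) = -4.66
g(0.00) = -35.00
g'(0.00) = -2.00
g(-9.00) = 64.00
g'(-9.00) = -20.00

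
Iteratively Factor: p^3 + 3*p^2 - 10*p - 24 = (p + 4)*(p^2 - p - 6) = (p + 2)*(p + 4)*(p - 3)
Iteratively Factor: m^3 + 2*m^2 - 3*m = (m)*(m^2 + 2*m - 3) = m*(m - 1)*(m + 3)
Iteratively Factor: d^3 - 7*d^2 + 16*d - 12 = (d - 2)*(d^2 - 5*d + 6) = (d - 2)^2*(d - 3)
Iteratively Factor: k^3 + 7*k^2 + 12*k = (k + 3)*(k^2 + 4*k) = k*(k + 3)*(k + 4)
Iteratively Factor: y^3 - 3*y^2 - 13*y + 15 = (y + 3)*(y^2 - 6*y + 5) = (y - 5)*(y + 3)*(y - 1)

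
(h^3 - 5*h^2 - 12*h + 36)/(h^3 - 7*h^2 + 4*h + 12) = (h + 3)/(h + 1)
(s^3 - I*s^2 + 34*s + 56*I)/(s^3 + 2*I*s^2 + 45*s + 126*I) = (s^2 + 6*I*s - 8)/(s^2 + 9*I*s - 18)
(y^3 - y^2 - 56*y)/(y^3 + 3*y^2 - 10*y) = (y^2 - y - 56)/(y^2 + 3*y - 10)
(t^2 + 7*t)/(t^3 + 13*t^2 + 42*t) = 1/(t + 6)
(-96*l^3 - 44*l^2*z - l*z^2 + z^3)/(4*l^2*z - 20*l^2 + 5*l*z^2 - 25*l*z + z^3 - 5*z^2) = (-24*l^2 - 5*l*z + z^2)/(l*z - 5*l + z^2 - 5*z)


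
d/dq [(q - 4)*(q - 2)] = 2*q - 6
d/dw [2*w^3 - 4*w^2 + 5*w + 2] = 6*w^2 - 8*w + 5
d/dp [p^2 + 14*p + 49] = 2*p + 14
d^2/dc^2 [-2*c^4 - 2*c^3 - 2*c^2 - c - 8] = -24*c^2 - 12*c - 4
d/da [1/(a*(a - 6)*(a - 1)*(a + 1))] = 2*(-2*a^3 + 9*a^2 + a - 3)/(a^2*(a^6 - 12*a^5 + 34*a^4 + 24*a^3 - 71*a^2 - 12*a + 36))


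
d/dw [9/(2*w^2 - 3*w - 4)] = 9*(3 - 4*w)/(-2*w^2 + 3*w + 4)^2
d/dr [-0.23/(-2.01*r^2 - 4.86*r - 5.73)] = (-0.9246*r - 1.1178)/(2.01*r^2 + 4.86*r + 5.73)^2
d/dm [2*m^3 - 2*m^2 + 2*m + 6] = 6*m^2 - 4*m + 2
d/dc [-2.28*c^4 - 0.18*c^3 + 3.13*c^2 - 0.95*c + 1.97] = -9.12*c^3 - 0.54*c^2 + 6.26*c - 0.95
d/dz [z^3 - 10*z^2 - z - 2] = 3*z^2 - 20*z - 1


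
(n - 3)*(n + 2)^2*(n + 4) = n^4 + 5*n^3 - 4*n^2 - 44*n - 48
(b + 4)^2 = b^2 + 8*b + 16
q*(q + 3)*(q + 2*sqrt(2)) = q^3 + 2*sqrt(2)*q^2 + 3*q^2 + 6*sqrt(2)*q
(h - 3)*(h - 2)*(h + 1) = h^3 - 4*h^2 + h + 6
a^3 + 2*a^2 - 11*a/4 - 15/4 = (a - 3/2)*(a + 1)*(a + 5/2)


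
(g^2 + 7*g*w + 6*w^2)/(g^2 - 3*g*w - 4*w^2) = (-g - 6*w)/(-g + 4*w)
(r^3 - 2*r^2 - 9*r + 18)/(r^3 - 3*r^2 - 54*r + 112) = (r^2 - 9)/(r^2 - r - 56)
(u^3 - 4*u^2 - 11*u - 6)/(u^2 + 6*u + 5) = (u^2 - 5*u - 6)/(u + 5)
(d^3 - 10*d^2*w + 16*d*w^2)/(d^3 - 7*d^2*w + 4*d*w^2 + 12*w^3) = d*(-d + 8*w)/(-d^2 + 5*d*w + 6*w^2)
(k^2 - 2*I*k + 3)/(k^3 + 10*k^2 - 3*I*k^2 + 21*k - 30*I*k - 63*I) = (k + I)/(k^2 + 10*k + 21)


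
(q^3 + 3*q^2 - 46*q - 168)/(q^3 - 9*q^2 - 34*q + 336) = (q + 4)/(q - 8)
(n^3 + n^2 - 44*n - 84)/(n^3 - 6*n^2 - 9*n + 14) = (n + 6)/(n - 1)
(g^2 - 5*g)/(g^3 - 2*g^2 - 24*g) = (5 - g)/(-g^2 + 2*g + 24)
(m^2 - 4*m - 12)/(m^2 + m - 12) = (m^2 - 4*m - 12)/(m^2 + m - 12)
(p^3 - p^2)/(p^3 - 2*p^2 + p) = p/(p - 1)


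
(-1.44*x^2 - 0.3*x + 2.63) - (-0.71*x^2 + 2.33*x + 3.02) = -0.73*x^2 - 2.63*x - 0.39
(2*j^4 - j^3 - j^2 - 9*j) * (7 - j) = -2*j^5 + 15*j^4 - 6*j^3 + 2*j^2 - 63*j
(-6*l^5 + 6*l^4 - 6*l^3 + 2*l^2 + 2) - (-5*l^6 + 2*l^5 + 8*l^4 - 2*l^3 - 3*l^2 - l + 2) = 5*l^6 - 8*l^5 - 2*l^4 - 4*l^3 + 5*l^2 + l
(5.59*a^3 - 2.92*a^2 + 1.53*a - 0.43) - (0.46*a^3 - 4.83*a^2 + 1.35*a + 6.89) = 5.13*a^3 + 1.91*a^2 + 0.18*a - 7.32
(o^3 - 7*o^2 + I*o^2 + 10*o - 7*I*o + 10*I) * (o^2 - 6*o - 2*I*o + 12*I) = o^5 - 13*o^4 - I*o^4 + 54*o^3 + 13*I*o^3 - 86*o^2 - 52*I*o^2 + 104*o + 60*I*o - 120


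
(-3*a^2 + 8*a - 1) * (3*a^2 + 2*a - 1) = -9*a^4 + 18*a^3 + 16*a^2 - 10*a + 1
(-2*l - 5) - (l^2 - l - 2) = -l^2 - l - 3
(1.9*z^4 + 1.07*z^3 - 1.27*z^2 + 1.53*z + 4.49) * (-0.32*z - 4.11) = -0.608*z^5 - 8.1514*z^4 - 3.9913*z^3 + 4.7301*z^2 - 7.7251*z - 18.4539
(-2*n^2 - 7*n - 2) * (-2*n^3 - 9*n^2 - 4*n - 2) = 4*n^5 + 32*n^4 + 75*n^3 + 50*n^2 + 22*n + 4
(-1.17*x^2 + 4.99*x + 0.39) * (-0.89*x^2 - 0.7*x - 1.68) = 1.0413*x^4 - 3.6221*x^3 - 1.8745*x^2 - 8.6562*x - 0.6552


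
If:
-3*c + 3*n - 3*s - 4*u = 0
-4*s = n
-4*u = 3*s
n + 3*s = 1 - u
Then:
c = 16/7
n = 16/7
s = -4/7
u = 3/7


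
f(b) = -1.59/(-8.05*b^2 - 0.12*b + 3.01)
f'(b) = -1.59*(16.1*b + 0.12)/(-8.05*b^2 - 0.12*b + 3.01)^2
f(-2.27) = 0.04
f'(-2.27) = 0.04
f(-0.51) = -1.63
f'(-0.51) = 13.47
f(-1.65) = 0.08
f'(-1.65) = 0.12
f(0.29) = -0.69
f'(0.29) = -1.44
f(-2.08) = 0.05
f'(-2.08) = 0.05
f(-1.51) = 0.10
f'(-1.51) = 0.17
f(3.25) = 0.02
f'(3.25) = -0.01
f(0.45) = -1.20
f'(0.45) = -6.66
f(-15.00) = 0.00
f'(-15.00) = 0.00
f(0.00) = -0.53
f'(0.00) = -0.02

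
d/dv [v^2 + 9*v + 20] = 2*v + 9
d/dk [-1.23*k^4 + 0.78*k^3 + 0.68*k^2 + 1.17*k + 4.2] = -4.92*k^3 + 2.34*k^2 + 1.36*k + 1.17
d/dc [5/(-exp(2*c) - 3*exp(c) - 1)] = (10*exp(c) + 15)*exp(c)/(exp(2*c) + 3*exp(c) + 1)^2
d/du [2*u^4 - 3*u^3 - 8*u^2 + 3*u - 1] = 8*u^3 - 9*u^2 - 16*u + 3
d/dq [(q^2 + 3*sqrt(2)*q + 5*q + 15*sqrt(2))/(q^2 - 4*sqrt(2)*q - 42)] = (-7*sqrt(2)*q^2 - 5*q^2 - 84*q - 30*sqrt(2)*q - 126*sqrt(2) - 90)/(q^4 - 8*sqrt(2)*q^3 - 52*q^2 + 336*sqrt(2)*q + 1764)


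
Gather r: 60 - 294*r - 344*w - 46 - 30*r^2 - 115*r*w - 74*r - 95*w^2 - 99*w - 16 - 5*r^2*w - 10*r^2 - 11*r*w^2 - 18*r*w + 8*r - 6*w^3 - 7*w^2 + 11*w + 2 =r^2*(-5*w - 40) + r*(-11*w^2 - 133*w - 360) - 6*w^3 - 102*w^2 - 432*w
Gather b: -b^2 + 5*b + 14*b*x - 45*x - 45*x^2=-b^2 + b*(14*x + 5) - 45*x^2 - 45*x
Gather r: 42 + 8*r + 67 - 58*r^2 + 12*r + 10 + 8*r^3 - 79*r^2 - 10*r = 8*r^3 - 137*r^2 + 10*r + 119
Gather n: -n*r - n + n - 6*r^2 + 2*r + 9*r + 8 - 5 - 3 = -n*r - 6*r^2 + 11*r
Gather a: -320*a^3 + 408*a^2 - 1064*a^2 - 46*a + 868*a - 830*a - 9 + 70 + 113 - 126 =-320*a^3 - 656*a^2 - 8*a + 48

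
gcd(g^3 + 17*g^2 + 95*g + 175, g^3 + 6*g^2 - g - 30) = g + 5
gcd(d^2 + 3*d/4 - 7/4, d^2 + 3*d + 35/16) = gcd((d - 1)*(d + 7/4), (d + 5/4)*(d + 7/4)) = d + 7/4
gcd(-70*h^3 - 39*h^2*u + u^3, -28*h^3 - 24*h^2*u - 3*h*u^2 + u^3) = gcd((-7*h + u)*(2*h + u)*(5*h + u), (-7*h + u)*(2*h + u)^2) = -14*h^2 - 5*h*u + u^2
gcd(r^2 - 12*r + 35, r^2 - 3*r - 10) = r - 5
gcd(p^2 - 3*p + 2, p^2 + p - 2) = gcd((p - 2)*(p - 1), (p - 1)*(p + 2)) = p - 1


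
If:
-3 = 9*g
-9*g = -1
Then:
No Solution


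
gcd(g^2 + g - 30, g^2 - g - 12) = 1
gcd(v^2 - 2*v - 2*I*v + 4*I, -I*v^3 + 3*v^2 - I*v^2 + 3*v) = 1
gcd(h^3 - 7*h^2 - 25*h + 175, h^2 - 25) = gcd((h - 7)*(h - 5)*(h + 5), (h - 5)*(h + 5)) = h^2 - 25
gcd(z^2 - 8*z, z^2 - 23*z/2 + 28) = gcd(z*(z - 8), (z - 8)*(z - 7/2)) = z - 8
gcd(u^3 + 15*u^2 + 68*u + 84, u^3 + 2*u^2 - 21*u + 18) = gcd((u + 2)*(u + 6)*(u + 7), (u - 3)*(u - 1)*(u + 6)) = u + 6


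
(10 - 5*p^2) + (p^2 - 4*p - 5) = -4*p^2 - 4*p + 5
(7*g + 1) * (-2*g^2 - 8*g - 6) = -14*g^3 - 58*g^2 - 50*g - 6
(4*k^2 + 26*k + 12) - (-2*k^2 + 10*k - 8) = 6*k^2 + 16*k + 20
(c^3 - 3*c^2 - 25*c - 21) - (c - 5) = c^3 - 3*c^2 - 26*c - 16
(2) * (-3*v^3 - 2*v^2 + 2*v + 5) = -6*v^3 - 4*v^2 + 4*v + 10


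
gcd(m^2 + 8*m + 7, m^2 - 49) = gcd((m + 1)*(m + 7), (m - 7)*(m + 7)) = m + 7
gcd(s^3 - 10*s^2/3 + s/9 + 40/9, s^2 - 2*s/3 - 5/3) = s^2 - 2*s/3 - 5/3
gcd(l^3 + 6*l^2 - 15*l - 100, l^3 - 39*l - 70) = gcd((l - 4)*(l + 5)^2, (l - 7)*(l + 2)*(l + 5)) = l + 5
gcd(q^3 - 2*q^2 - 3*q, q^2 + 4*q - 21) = q - 3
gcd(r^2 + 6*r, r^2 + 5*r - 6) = r + 6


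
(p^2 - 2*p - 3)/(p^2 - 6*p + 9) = (p + 1)/(p - 3)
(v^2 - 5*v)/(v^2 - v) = (v - 5)/(v - 1)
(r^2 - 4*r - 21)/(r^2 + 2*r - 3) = (r - 7)/(r - 1)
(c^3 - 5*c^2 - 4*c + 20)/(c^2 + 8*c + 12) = (c^2 - 7*c + 10)/(c + 6)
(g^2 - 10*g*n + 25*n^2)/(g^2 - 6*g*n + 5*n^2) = (g - 5*n)/(g - n)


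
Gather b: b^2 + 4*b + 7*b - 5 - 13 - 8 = b^2 + 11*b - 26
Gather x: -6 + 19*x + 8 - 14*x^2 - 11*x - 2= -14*x^2 + 8*x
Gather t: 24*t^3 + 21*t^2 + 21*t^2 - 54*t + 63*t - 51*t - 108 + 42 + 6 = 24*t^3 + 42*t^2 - 42*t - 60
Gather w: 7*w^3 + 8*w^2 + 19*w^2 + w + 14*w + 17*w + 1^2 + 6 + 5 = 7*w^3 + 27*w^2 + 32*w + 12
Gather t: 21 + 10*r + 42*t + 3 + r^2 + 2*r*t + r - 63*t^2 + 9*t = r^2 + 11*r - 63*t^2 + t*(2*r + 51) + 24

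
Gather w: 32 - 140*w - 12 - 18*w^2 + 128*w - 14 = -18*w^2 - 12*w + 6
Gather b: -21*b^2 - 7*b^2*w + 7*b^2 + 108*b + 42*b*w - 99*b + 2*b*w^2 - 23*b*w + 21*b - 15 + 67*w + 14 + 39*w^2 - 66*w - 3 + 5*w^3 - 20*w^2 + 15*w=b^2*(-7*w - 14) + b*(2*w^2 + 19*w + 30) + 5*w^3 + 19*w^2 + 16*w - 4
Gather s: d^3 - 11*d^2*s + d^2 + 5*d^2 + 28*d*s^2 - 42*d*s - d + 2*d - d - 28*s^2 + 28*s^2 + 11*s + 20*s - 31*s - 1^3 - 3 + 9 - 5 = d^3 + 6*d^2 + 28*d*s^2 + s*(-11*d^2 - 42*d)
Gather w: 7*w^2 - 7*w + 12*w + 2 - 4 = 7*w^2 + 5*w - 2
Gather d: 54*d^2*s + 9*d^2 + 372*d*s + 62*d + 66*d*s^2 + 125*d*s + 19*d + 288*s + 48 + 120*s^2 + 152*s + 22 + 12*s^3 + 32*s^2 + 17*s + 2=d^2*(54*s + 9) + d*(66*s^2 + 497*s + 81) + 12*s^3 + 152*s^2 + 457*s + 72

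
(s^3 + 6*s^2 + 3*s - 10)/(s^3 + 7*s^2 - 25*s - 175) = (s^2 + s - 2)/(s^2 + 2*s - 35)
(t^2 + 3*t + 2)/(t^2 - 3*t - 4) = (t + 2)/(t - 4)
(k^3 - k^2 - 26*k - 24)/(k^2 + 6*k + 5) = (k^2 - 2*k - 24)/(k + 5)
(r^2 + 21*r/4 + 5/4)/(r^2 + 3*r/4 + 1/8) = 2*(r + 5)/(2*r + 1)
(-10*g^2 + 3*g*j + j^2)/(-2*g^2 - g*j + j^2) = (5*g + j)/(g + j)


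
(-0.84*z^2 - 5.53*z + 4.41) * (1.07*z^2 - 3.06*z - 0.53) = -0.8988*z^4 - 3.3467*z^3 + 22.0857*z^2 - 10.5637*z - 2.3373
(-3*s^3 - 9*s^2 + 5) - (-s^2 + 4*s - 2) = -3*s^3 - 8*s^2 - 4*s + 7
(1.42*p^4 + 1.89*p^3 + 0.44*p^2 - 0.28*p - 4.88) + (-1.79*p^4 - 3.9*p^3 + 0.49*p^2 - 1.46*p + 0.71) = -0.37*p^4 - 2.01*p^3 + 0.93*p^2 - 1.74*p - 4.17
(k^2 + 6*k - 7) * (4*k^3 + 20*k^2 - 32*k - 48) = 4*k^5 + 44*k^4 + 60*k^3 - 380*k^2 - 64*k + 336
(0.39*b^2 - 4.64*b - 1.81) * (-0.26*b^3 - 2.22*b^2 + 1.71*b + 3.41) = -0.1014*b^5 + 0.3406*b^4 + 11.4383*b^3 - 2.5863*b^2 - 18.9175*b - 6.1721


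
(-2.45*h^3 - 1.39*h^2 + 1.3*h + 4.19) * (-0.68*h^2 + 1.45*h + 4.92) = 1.666*h^5 - 2.6073*h^4 - 14.9535*h^3 - 7.803*h^2 + 12.4715*h + 20.6148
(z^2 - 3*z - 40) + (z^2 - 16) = 2*z^2 - 3*z - 56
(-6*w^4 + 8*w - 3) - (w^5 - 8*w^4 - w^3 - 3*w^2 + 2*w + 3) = -w^5 + 2*w^4 + w^3 + 3*w^2 + 6*w - 6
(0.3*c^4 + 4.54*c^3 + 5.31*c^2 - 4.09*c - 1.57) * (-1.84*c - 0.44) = -0.552*c^5 - 8.4856*c^4 - 11.768*c^3 + 5.1892*c^2 + 4.6884*c + 0.6908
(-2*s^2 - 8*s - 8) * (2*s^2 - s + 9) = -4*s^4 - 14*s^3 - 26*s^2 - 64*s - 72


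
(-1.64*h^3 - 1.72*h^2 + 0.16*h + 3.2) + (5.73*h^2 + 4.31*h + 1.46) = -1.64*h^3 + 4.01*h^2 + 4.47*h + 4.66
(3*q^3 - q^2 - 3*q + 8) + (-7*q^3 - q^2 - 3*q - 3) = -4*q^3 - 2*q^2 - 6*q + 5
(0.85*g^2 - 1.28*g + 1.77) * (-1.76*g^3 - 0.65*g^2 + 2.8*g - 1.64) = -1.496*g^5 + 1.7003*g^4 + 0.0967999999999998*g^3 - 6.1285*g^2 + 7.0552*g - 2.9028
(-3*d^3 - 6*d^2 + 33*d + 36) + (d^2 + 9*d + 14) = -3*d^3 - 5*d^2 + 42*d + 50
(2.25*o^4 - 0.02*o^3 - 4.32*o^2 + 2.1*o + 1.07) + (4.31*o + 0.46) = 2.25*o^4 - 0.02*o^3 - 4.32*o^2 + 6.41*o + 1.53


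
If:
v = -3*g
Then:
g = -v/3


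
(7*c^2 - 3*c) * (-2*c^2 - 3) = -14*c^4 + 6*c^3 - 21*c^2 + 9*c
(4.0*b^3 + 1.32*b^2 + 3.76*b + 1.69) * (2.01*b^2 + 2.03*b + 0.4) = 8.04*b^5 + 10.7732*b^4 + 11.8372*b^3 + 11.5577*b^2 + 4.9347*b + 0.676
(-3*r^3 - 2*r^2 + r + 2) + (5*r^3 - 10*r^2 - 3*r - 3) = 2*r^3 - 12*r^2 - 2*r - 1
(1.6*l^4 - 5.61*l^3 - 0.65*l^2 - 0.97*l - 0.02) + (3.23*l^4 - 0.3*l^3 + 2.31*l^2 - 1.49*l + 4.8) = 4.83*l^4 - 5.91*l^3 + 1.66*l^2 - 2.46*l + 4.78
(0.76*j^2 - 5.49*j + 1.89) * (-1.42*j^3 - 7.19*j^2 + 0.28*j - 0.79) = -1.0792*j^5 + 2.3314*j^4 + 37.0021*j^3 - 15.7267*j^2 + 4.8663*j - 1.4931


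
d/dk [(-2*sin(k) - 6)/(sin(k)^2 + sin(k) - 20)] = 2*(sin(k)^2 + 6*sin(k) + 23)*cos(k)/(sin(k)^2 + sin(k) - 20)^2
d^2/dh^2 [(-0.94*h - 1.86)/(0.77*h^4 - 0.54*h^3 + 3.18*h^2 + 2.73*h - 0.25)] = (-6.687912*h^7 - 15.802248*h^6 + 7.74691199999999*h^5 - 66.946788*h^4 + 10.06244*h^3 - 99.176112*h^2 - 99.861624*h - 31.965288)/(0.456533*h^12 - 0.960498*h^11 + 6.329862*h^10 - 3.235077*h^9 + 18.886029*h^8 + 26.737884*h^7 + 17.354295*h^6 + 70.169508*h^5 + 65.872041*h^4 + 7.223067*h^3 - 4.993425*h^2 + 0.511875*h - 0.015625)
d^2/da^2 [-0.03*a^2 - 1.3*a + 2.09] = -0.0600000000000000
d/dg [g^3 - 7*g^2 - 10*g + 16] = 3*g^2 - 14*g - 10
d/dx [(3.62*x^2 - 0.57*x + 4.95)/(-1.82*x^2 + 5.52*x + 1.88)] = (18.945*x^2 + 31.6292*x - 28.3956)/(3.3124*x^4 - 20.0928*x^3 + 23.6272*x^2 + 20.7552*x + 3.5344)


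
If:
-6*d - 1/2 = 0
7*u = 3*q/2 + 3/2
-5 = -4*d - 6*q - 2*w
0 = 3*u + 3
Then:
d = -1/12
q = -17/3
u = -1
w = 59/3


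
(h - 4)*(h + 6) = h^2 + 2*h - 24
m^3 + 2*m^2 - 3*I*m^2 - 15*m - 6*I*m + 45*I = (m - 3)*(m + 5)*(m - 3*I)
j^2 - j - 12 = (j - 4)*(j + 3)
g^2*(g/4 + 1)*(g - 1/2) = g^4/4 + 7*g^3/8 - g^2/2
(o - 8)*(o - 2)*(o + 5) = o^3 - 5*o^2 - 34*o + 80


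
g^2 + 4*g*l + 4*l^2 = (g + 2*l)^2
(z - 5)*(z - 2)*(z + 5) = z^3 - 2*z^2 - 25*z + 50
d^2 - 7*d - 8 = (d - 8)*(d + 1)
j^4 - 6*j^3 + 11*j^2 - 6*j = j*(j - 3)*(j - 2)*(j - 1)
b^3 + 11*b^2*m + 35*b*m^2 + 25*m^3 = (b + m)*(b + 5*m)^2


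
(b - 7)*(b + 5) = b^2 - 2*b - 35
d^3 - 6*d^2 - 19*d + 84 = (d - 7)*(d - 3)*(d + 4)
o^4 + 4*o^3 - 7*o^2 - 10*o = o*(o - 2)*(o + 1)*(o + 5)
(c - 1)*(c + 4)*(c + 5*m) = c^3 + 5*c^2*m + 3*c^2 + 15*c*m - 4*c - 20*m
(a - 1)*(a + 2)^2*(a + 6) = a^4 + 9*a^3 + 18*a^2 - 4*a - 24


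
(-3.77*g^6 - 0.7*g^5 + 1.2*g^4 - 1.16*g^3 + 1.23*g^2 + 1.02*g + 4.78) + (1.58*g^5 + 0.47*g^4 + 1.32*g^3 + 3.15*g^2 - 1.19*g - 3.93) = -3.77*g^6 + 0.88*g^5 + 1.67*g^4 + 0.16*g^3 + 4.38*g^2 - 0.17*g + 0.85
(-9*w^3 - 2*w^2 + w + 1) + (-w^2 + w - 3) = -9*w^3 - 3*w^2 + 2*w - 2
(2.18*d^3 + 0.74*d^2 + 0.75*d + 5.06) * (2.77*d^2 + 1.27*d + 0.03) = 6.0386*d^5 + 4.8184*d^4 + 3.0827*d^3 + 14.9909*d^2 + 6.4487*d + 0.1518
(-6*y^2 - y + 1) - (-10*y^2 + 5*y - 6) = 4*y^2 - 6*y + 7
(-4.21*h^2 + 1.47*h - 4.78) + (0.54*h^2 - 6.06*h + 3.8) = -3.67*h^2 - 4.59*h - 0.98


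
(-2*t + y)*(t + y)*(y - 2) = -2*t^2*y + 4*t^2 - t*y^2 + 2*t*y + y^3 - 2*y^2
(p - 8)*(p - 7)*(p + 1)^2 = p^4 - 13*p^3 + 27*p^2 + 97*p + 56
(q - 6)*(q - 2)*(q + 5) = q^3 - 3*q^2 - 28*q + 60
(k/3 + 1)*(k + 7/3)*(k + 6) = k^3/3 + 34*k^2/9 + 13*k + 14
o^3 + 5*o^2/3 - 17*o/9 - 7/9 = (o - 1)*(o + 1/3)*(o + 7/3)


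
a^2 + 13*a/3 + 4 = (a + 4/3)*(a + 3)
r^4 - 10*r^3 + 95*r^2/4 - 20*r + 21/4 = (r - 7)*(r - 3/2)*(r - 1)*(r - 1/2)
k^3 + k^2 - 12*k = k*(k - 3)*(k + 4)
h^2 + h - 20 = (h - 4)*(h + 5)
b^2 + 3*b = b*(b + 3)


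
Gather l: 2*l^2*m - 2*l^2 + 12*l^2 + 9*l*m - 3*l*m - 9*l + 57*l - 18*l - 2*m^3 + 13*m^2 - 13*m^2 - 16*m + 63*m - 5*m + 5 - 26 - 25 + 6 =l^2*(2*m + 10) + l*(6*m + 30) - 2*m^3 + 42*m - 40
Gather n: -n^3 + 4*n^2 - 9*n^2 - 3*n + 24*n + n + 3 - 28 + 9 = -n^3 - 5*n^2 + 22*n - 16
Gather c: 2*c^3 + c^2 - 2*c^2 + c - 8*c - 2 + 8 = 2*c^3 - c^2 - 7*c + 6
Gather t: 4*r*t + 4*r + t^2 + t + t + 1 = 4*r + t^2 + t*(4*r + 2) + 1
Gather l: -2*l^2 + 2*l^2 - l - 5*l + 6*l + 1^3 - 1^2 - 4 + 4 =0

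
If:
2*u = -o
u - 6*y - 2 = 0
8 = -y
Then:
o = 92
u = -46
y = -8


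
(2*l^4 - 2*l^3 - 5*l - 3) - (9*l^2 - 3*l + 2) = 2*l^4 - 2*l^3 - 9*l^2 - 2*l - 5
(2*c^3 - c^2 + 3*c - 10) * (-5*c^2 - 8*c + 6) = -10*c^5 - 11*c^4 + 5*c^3 + 20*c^2 + 98*c - 60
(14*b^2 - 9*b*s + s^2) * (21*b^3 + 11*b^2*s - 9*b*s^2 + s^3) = 294*b^5 - 35*b^4*s - 204*b^3*s^2 + 106*b^2*s^3 - 18*b*s^4 + s^5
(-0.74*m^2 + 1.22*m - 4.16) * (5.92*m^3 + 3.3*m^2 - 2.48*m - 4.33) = -4.3808*m^5 + 4.7804*m^4 - 18.766*m^3 - 13.5494*m^2 + 5.0342*m + 18.0128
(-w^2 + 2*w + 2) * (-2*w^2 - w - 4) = 2*w^4 - 3*w^3 - 2*w^2 - 10*w - 8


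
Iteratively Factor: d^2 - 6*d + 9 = (d - 3)*(d - 3)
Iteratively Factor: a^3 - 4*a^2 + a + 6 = (a - 3)*(a^2 - a - 2) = (a - 3)*(a - 2)*(a + 1)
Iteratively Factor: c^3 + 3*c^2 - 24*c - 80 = (c + 4)*(c^2 - c - 20) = (c - 5)*(c + 4)*(c + 4)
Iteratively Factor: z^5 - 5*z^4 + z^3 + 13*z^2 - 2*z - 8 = (z - 1)*(z^4 - 4*z^3 - 3*z^2 + 10*z + 8) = (z - 1)*(z + 1)*(z^3 - 5*z^2 + 2*z + 8) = (z - 4)*(z - 1)*(z + 1)*(z^2 - z - 2) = (z - 4)*(z - 2)*(z - 1)*(z + 1)*(z + 1)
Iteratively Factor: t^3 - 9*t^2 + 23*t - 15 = (t - 5)*(t^2 - 4*t + 3) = (t - 5)*(t - 3)*(t - 1)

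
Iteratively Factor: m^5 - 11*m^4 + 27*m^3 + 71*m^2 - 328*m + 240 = (m - 4)*(m^4 - 7*m^3 - m^2 + 67*m - 60) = (m - 4)*(m + 3)*(m^3 - 10*m^2 + 29*m - 20) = (m - 4)^2*(m + 3)*(m^2 - 6*m + 5) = (m - 4)^2*(m - 1)*(m + 3)*(m - 5)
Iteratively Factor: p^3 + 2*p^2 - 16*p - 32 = (p + 2)*(p^2 - 16) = (p - 4)*(p + 2)*(p + 4)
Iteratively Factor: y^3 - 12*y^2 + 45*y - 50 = (y - 5)*(y^2 - 7*y + 10) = (y - 5)^2*(y - 2)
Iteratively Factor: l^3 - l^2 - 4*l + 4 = (l + 2)*(l^2 - 3*l + 2) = (l - 1)*(l + 2)*(l - 2)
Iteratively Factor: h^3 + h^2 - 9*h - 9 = (h - 3)*(h^2 + 4*h + 3) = (h - 3)*(h + 1)*(h + 3)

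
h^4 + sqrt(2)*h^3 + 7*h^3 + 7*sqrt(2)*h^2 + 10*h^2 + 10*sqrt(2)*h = h*(h + 2)*(h + 5)*(h + sqrt(2))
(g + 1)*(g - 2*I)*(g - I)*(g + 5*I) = g^4 + g^3 + 2*I*g^3 + 13*g^2 + 2*I*g^2 + 13*g - 10*I*g - 10*I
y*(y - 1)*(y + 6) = y^3 + 5*y^2 - 6*y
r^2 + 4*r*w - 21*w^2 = (r - 3*w)*(r + 7*w)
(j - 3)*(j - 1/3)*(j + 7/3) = j^3 - j^2 - 61*j/9 + 7/3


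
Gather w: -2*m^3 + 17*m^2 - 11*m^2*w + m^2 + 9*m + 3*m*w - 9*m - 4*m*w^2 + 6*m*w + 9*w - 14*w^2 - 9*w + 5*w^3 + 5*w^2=-2*m^3 + 18*m^2 + 5*w^3 + w^2*(-4*m - 9) + w*(-11*m^2 + 9*m)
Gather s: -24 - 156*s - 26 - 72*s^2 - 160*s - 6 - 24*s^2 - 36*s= -96*s^2 - 352*s - 56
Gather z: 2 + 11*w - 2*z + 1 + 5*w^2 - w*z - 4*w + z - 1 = 5*w^2 + 7*w + z*(-w - 1) + 2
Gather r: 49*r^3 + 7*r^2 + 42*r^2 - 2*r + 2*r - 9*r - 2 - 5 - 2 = 49*r^3 + 49*r^2 - 9*r - 9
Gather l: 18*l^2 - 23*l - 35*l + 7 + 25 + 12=18*l^2 - 58*l + 44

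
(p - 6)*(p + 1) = p^2 - 5*p - 6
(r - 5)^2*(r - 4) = r^3 - 14*r^2 + 65*r - 100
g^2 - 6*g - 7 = (g - 7)*(g + 1)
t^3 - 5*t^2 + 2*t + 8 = (t - 4)*(t - 2)*(t + 1)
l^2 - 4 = (l - 2)*(l + 2)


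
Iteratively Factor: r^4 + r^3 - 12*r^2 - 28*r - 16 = (r + 1)*(r^3 - 12*r - 16) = (r + 1)*(r + 2)*(r^2 - 2*r - 8) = (r - 4)*(r + 1)*(r + 2)*(r + 2)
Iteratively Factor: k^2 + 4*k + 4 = (k + 2)*(k + 2)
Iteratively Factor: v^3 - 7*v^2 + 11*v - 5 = (v - 1)*(v^2 - 6*v + 5) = (v - 1)^2*(v - 5)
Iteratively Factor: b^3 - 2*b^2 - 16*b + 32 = (b - 4)*(b^2 + 2*b - 8) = (b - 4)*(b + 4)*(b - 2)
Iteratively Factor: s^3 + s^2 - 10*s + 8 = (s - 2)*(s^2 + 3*s - 4) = (s - 2)*(s + 4)*(s - 1)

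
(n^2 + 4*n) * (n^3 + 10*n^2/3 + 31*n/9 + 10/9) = n^5 + 22*n^4/3 + 151*n^3/9 + 134*n^2/9 + 40*n/9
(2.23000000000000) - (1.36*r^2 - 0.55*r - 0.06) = -1.36*r^2 + 0.55*r + 2.29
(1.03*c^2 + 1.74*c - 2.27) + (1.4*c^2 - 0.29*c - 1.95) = 2.43*c^2 + 1.45*c - 4.22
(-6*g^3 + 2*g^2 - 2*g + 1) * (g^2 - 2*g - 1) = -6*g^5 + 14*g^4 + 3*g^2 - 1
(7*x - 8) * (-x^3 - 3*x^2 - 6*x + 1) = -7*x^4 - 13*x^3 - 18*x^2 + 55*x - 8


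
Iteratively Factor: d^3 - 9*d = (d)*(d^2 - 9) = d*(d + 3)*(d - 3)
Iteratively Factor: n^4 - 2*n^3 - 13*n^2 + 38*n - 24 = (n + 4)*(n^3 - 6*n^2 + 11*n - 6) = (n - 3)*(n + 4)*(n^2 - 3*n + 2) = (n - 3)*(n - 2)*(n + 4)*(n - 1)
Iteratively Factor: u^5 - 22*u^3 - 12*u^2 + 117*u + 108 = (u + 3)*(u^4 - 3*u^3 - 13*u^2 + 27*u + 36) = (u - 3)*(u + 3)*(u^3 - 13*u - 12) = (u - 3)*(u + 3)^2*(u^2 - 3*u - 4) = (u - 3)*(u + 1)*(u + 3)^2*(u - 4)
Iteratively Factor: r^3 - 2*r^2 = (r)*(r^2 - 2*r) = r^2*(r - 2)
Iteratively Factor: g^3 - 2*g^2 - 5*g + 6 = (g + 2)*(g^2 - 4*g + 3) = (g - 3)*(g + 2)*(g - 1)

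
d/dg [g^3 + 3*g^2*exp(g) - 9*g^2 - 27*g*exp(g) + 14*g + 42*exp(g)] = 3*g^2*exp(g) + 3*g^2 - 21*g*exp(g) - 18*g + 15*exp(g) + 14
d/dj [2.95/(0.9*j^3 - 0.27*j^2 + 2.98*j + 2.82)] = (-7.965*j^2 + 1.593*j - 8.791)/(0.9*j^3 - 0.27*j^2 + 2.98*j + 2.82)^2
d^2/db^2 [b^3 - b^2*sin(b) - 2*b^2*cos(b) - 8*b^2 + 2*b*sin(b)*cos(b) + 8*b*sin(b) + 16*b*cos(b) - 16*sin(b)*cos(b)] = b^2*sin(b) + 2*b^2*cos(b) - 4*b*sin(2*b) - 20*b*cos(b) + 6*b - 34*sin(b) + 32*sin(2*b) + 12*cos(b) + 4*cos(2*b) - 16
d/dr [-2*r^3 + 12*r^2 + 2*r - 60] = -6*r^2 + 24*r + 2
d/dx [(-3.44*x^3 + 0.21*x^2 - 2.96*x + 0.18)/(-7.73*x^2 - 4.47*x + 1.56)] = (26.5912*x^4 + 30.7536*x^3 - 39.9187*x^2 + 3.438*x - 3.813)/(59.7529*x^4 + 69.1062*x^3 - 4.1367*x^2 - 13.9464*x + 2.4336)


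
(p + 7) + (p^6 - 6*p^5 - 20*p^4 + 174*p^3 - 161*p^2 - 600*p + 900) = p^6 - 6*p^5 - 20*p^4 + 174*p^3 - 161*p^2 - 599*p + 907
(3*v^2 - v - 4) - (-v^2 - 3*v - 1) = 4*v^2 + 2*v - 3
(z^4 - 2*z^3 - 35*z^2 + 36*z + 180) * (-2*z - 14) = -2*z^5 - 10*z^4 + 98*z^3 + 418*z^2 - 864*z - 2520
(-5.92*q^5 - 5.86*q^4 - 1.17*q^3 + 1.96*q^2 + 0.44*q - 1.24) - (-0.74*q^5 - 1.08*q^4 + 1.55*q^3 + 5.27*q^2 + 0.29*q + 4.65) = -5.18*q^5 - 4.78*q^4 - 2.72*q^3 - 3.31*q^2 + 0.15*q - 5.89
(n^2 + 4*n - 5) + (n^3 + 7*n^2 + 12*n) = n^3 + 8*n^2 + 16*n - 5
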